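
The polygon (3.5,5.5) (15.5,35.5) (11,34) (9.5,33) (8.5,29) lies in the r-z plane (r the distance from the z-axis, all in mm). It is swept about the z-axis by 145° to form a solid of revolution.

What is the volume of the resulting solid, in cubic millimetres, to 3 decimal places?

Volume = 1869.048 mm³

Profile (r,z), 5 vertices: (3.5,5.5) (15.5,35.5) (11,34) (9.5,33) (8.5,29)
edge 0: (3.5,5.5)→(15.5,35.5)  cross = 3.5·35.5 − 15.5·5.5 = 39.0000; (r_i+r_j)·cross = 19·39.0000 = 741.0000
edge 1: (15.5,35.5)→(11,34)  cross = 15.5·34 − 11·35.5 = 136.5000; (r_i+r_j)·cross = 26.5·136.5000 = 3617.2500
edge 2: (11,34)→(9.5,33)  cross = 11·33 − 9.5·34 = 40.0000; (r_i+r_j)·cross = 20.5·40.0000 = 820.0000
edge 3: (9.5,33)→(8.5,29)  cross = 9.5·29 − 8.5·33 = -5.0000; (r_i+r_j)·cross = 18·-5.0000 = -90.0000
edge 4: (8.5,29)→(3.5,5.5)  cross = 8.5·5.5 − 3.5·29 = -54.7500; (r_i+r_j)·cross = 12·-54.7500 = -657.0000
Σcross = 155.7500 → A = |Σcross|/2 = 77.8750 mm²
Σ(r_i+r_j)·cross = 4431.2500 → first moment M = |Σ|/6 = 738.5417
R_c = M/A = 738.5417/77.8750 = 9.4837 mm
θ = 145° = 2.530727 rad
V = θ·R_c·A = 2.530727·9.4837·77.8750 = 1869.048 mm³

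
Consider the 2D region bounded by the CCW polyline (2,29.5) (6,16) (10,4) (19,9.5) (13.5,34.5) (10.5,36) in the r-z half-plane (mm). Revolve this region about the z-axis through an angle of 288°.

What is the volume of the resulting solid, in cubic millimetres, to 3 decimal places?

Profile (r,z), 6 vertices: (2,29.5) (6,16) (10,4) (19,9.5) (13.5,34.5) (10.5,36)
edge 0: (2,29.5)→(6,16)  cross = 2·16 − 6·29.5 = -145.0000; (r_i+r_j)·cross = 8·-145.0000 = -1160.0000
edge 1: (6,16)→(10,4)  cross = 6·4 − 10·16 = -136.0000; (r_i+r_j)·cross = 16·-136.0000 = -2176.0000
edge 2: (10,4)→(19,9.5)  cross = 10·9.5 − 19·4 = 19.0000; (r_i+r_j)·cross = 29·19.0000 = 551.0000
edge 3: (19,9.5)→(13.5,34.5)  cross = 19·34.5 − 13.5·9.5 = 527.2500; (r_i+r_j)·cross = 32.5·527.2500 = 17135.6250
edge 4: (13.5,34.5)→(10.5,36)  cross = 13.5·36 − 10.5·34.5 = 123.7500; (r_i+r_j)·cross = 24·123.7500 = 2970.0000
edge 5: (10.5,36)→(2,29.5)  cross = 10.5·29.5 − 2·36 = 237.7500; (r_i+r_j)·cross = 12.5·237.7500 = 2971.8750
Σcross = 626.7500 → A = |Σcross|/2 = 313.3750 mm²
Σ(r_i+r_j)·cross = 20292.5000 → first moment M = |Σ|/6 = 3382.0833
R_c = M/A = 3382.0833/313.3750 = 10.7924 mm
θ = 288° = 5.026548 rad
V = θ·R_c·A = 5.026548·10.7924·313.3750 = 17000.205 mm³

Volume = 17000.205 mm³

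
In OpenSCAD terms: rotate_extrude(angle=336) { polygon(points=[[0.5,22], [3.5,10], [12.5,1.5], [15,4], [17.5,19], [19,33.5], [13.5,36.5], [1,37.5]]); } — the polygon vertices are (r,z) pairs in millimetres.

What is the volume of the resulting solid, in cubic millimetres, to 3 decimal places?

Profile (r,z), 8 vertices: (0.5,22) (3.5,10) (12.5,1.5) (15,4) (17.5,19) (19,33.5) (13.5,36.5) (1,37.5)
edge 0: (0.5,22)→(3.5,10)  cross = 0.5·10 − 3.5·22 = -72.0000; (r_i+r_j)·cross = 4·-72.0000 = -288.0000
edge 1: (3.5,10)→(12.5,1.5)  cross = 3.5·1.5 − 12.5·10 = -119.7500; (r_i+r_j)·cross = 16·-119.7500 = -1916.0000
edge 2: (12.5,1.5)→(15,4)  cross = 12.5·4 − 15·1.5 = 27.5000; (r_i+r_j)·cross = 27.5·27.5000 = 756.2500
edge 3: (15,4)→(17.5,19)  cross = 15·19 − 17.5·4 = 215.0000; (r_i+r_j)·cross = 32.5·215.0000 = 6987.5000
edge 4: (17.5,19)→(19,33.5)  cross = 17.5·33.5 − 19·19 = 225.2500; (r_i+r_j)·cross = 36.5·225.2500 = 8221.6250
edge 5: (19,33.5)→(13.5,36.5)  cross = 19·36.5 − 13.5·33.5 = 241.2500; (r_i+r_j)·cross = 32.5·241.2500 = 7840.6250
edge 6: (13.5,36.5)→(1,37.5)  cross = 13.5·37.5 − 1·36.5 = 469.7500; (r_i+r_j)·cross = 14.5·469.7500 = 6811.3750
edge 7: (1,37.5)→(0.5,22)  cross = 1·22 − 0.5·37.5 = 3.2500; (r_i+r_j)·cross = 1.5·3.2500 = 4.8750
Σcross = 990.2500 → A = |Σcross|/2 = 495.1250 mm²
Σ(r_i+r_j)·cross = 28418.2500 → first moment M = |Σ|/6 = 4736.3750
R_c = M/A = 4736.3750/495.1250 = 9.5660 mm
θ = 336° = 5.864306 rad
V = θ·R_c·A = 5.864306·9.5660·495.1250 = 27775.554 mm³

Volume = 27775.554 mm³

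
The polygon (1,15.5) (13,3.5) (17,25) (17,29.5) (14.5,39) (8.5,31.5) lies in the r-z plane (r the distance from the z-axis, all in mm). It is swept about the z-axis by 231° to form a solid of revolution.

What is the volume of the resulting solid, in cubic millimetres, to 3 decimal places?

Volume = 12792.282 mm³

Profile (r,z), 6 vertices: (1,15.5) (13,3.5) (17,25) (17,29.5) (14.5,39) (8.5,31.5)
edge 0: (1,15.5)→(13,3.5)  cross = 1·3.5 − 13·15.5 = -198.0000; (r_i+r_j)·cross = 14·-198.0000 = -2772.0000
edge 1: (13,3.5)→(17,25)  cross = 13·25 − 17·3.5 = 265.5000; (r_i+r_j)·cross = 30·265.5000 = 7965.0000
edge 2: (17,25)→(17,29.5)  cross = 17·29.5 − 17·25 = 76.5000; (r_i+r_j)·cross = 34·76.5000 = 2601.0000
edge 3: (17,29.5)→(14.5,39)  cross = 17·39 − 14.5·29.5 = 235.2500; (r_i+r_j)·cross = 31.5·235.2500 = 7410.3750
edge 4: (14.5,39)→(8.5,31.5)  cross = 14.5·31.5 − 8.5·39 = 125.2500; (r_i+r_j)·cross = 23·125.2500 = 2880.7500
edge 5: (8.5,31.5)→(1,15.5)  cross = 8.5·15.5 − 1·31.5 = 100.2500; (r_i+r_j)·cross = 9.5·100.2500 = 952.3750
Σcross = 604.7500 → A = |Σcross|/2 = 302.3750 mm²
Σ(r_i+r_j)·cross = 19037.5000 → first moment M = |Σ|/6 = 3172.9167
R_c = M/A = 3172.9167/302.3750 = 10.4933 mm
θ = 231° = 4.031711 rad
V = θ·R_c·A = 4.031711·10.4933·302.3750 = 12792.282 mm³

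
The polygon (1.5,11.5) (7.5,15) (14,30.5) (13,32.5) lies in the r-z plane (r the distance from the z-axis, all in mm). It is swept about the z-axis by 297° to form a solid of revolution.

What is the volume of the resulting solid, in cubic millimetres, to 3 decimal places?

Profile (r,z), 4 vertices: (1.5,11.5) (7.5,15) (14,30.5) (13,32.5)
edge 0: (1.5,11.5)→(7.5,15)  cross = 1.5·15 − 7.5·11.5 = -63.7500; (r_i+r_j)·cross = 9·-63.7500 = -573.7500
edge 1: (7.5,15)→(14,30.5)  cross = 7.5·30.5 − 14·15 = 18.7500; (r_i+r_j)·cross = 21.5·18.7500 = 403.1250
edge 2: (14,30.5)→(13,32.5)  cross = 14·32.5 − 13·30.5 = 58.5000; (r_i+r_j)·cross = 27·58.5000 = 1579.5000
edge 3: (13,32.5)→(1.5,11.5)  cross = 13·11.5 − 1.5·32.5 = 100.7500; (r_i+r_j)·cross = 14.5·100.7500 = 1460.8750
Σcross = 114.2500 → A = |Σcross|/2 = 57.1250 mm²
Σ(r_i+r_j)·cross = 2869.7500 → first moment M = |Σ|/6 = 478.2917
R_c = M/A = 478.2917/57.1250 = 8.3727 mm
θ = 297° = 5.183628 rad
V = θ·R_c·A = 5.183628·8.3727·57.1250 = 2479.286 mm³

Volume = 2479.286 mm³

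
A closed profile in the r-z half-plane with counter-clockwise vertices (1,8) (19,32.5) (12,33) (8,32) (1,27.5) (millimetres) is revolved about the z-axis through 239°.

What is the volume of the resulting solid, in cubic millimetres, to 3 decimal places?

Profile (r,z), 5 vertices: (1,8) (19,32.5) (12,33) (8,32) (1,27.5)
edge 0: (1,8)→(19,32.5)  cross = 1·32.5 − 19·8 = -119.5000; (r_i+r_j)·cross = 20·-119.5000 = -2390.0000
edge 1: (19,32.5)→(12,33)  cross = 19·33 − 12·32.5 = 237.0000; (r_i+r_j)·cross = 31·237.0000 = 7347.0000
edge 2: (12,33)→(8,32)  cross = 12·32 − 8·33 = 120.0000; (r_i+r_j)·cross = 20·120.0000 = 2400.0000
edge 3: (8,32)→(1,27.5)  cross = 8·27.5 − 1·32 = 188.0000; (r_i+r_j)·cross = 9·188.0000 = 1692.0000
edge 4: (1,27.5)→(1,8)  cross = 1·8 − 1·27.5 = -19.5000; (r_i+r_j)·cross = 2·-19.5000 = -39.0000
Σcross = 406.0000 → A = |Σcross|/2 = 203.0000 mm²
Σ(r_i+r_j)·cross = 9010.0000 → first moment M = |Σ|/6 = 1501.6667
R_c = M/A = 1501.6667/203.0000 = 7.3974 mm
θ = 239° = 4.171337 rad
V = θ·R_c·A = 4.171337·7.3974·203.0000 = 6263.958 mm³

Volume = 6263.958 mm³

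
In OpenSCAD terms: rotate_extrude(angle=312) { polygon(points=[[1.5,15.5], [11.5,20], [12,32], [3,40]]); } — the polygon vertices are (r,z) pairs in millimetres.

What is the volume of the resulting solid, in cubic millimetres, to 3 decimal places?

Volume = 6153.333 mm³

Profile (r,z), 4 vertices: (1.5,15.5) (11.5,20) (12,32) (3,40)
edge 0: (1.5,15.5)→(11.5,20)  cross = 1.5·20 − 11.5·15.5 = -148.2500; (r_i+r_j)·cross = 13·-148.2500 = -1927.2500
edge 1: (11.5,20)→(12,32)  cross = 11.5·32 − 12·20 = 128.0000; (r_i+r_j)·cross = 23.5·128.0000 = 3008.0000
edge 2: (12,32)→(3,40)  cross = 12·40 − 3·32 = 384.0000; (r_i+r_j)·cross = 15·384.0000 = 5760.0000
edge 3: (3,40)→(1.5,15.5)  cross = 3·15.5 − 1.5·40 = -13.5000; (r_i+r_j)·cross = 4.5·-13.5000 = -60.7500
Σcross = 350.2500 → A = |Σcross|/2 = 175.1250 mm²
Σ(r_i+r_j)·cross = 6780.0000 → first moment M = |Σ|/6 = 1130.0000
R_c = M/A = 1130.0000/175.1250 = 6.4525 mm
θ = 312° = 5.445427 rad
V = θ·R_c·A = 5.445427·6.4525·175.1250 = 6153.333 mm³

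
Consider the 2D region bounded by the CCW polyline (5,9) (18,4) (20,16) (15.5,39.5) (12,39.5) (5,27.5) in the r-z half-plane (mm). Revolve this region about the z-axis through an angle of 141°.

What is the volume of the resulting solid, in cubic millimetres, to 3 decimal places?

Profile (r,z), 6 vertices: (5,9) (18,4) (20,16) (15.5,39.5) (12,39.5) (5,27.5)
edge 0: (5,9)→(18,4)  cross = 5·4 − 18·9 = -142.0000; (r_i+r_j)·cross = 23·-142.0000 = -3266.0000
edge 1: (18,4)→(20,16)  cross = 18·16 − 20·4 = 208.0000; (r_i+r_j)·cross = 38·208.0000 = 7904.0000
edge 2: (20,16)→(15.5,39.5)  cross = 20·39.5 − 15.5·16 = 542.0000; (r_i+r_j)·cross = 35.5·542.0000 = 19241.0000
edge 3: (15.5,39.5)→(12,39.5)  cross = 15.5·39.5 − 12·39.5 = 138.2500; (r_i+r_j)·cross = 27.5·138.2500 = 3801.8750
edge 4: (12,39.5)→(5,27.5)  cross = 12·27.5 − 5·39.5 = 132.5000; (r_i+r_j)·cross = 17·132.5000 = 2252.5000
edge 5: (5,27.5)→(5,9)  cross = 5·9 − 5·27.5 = -92.5000; (r_i+r_j)·cross = 10·-92.5000 = -925.0000
Σcross = 786.2500 → A = |Σcross|/2 = 393.1250 mm²
Σ(r_i+r_j)·cross = 29008.3750 → first moment M = |Σ|/6 = 4834.7292
R_c = M/A = 4834.7292/393.1250 = 12.2982 mm
θ = 141° = 2.460914 rad
V = θ·R_c·A = 2.460914·12.2982·393.1250 = 11897.854 mm³

Volume = 11897.854 mm³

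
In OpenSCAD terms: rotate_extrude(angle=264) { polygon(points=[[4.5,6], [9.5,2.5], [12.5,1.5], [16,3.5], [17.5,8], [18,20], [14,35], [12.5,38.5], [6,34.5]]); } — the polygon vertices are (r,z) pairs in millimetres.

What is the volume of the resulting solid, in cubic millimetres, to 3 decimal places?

Volume = 19536.326 mm³

Profile (r,z), 9 vertices: (4.5,6) (9.5,2.5) (12.5,1.5) (16,3.5) (17.5,8) (18,20) (14,35) (12.5,38.5) (6,34.5)
edge 0: (4.5,6)→(9.5,2.5)  cross = 4.5·2.5 − 9.5·6 = -45.7500; (r_i+r_j)·cross = 14·-45.7500 = -640.5000
edge 1: (9.5,2.5)→(12.5,1.5)  cross = 9.5·1.5 − 12.5·2.5 = -17.0000; (r_i+r_j)·cross = 22·-17.0000 = -374.0000
edge 2: (12.5,1.5)→(16,3.5)  cross = 12.5·3.5 − 16·1.5 = 19.7500; (r_i+r_j)·cross = 28.5·19.7500 = 562.8750
edge 3: (16,3.5)→(17.5,8)  cross = 16·8 − 17.5·3.5 = 66.7500; (r_i+r_j)·cross = 33.5·66.7500 = 2236.1250
edge 4: (17.5,8)→(18,20)  cross = 17.5·20 − 18·8 = 206.0000; (r_i+r_j)·cross = 35.5·206.0000 = 7313.0000
edge 5: (18,20)→(14,35)  cross = 18·35 − 14·20 = 350.0000; (r_i+r_j)·cross = 32·350.0000 = 11200.0000
edge 6: (14,35)→(12.5,38.5)  cross = 14·38.5 − 12.5·35 = 101.5000; (r_i+r_j)·cross = 26.5·101.5000 = 2689.7500
edge 7: (12.5,38.5)→(6,34.5)  cross = 12.5·34.5 − 6·38.5 = 200.2500; (r_i+r_j)·cross = 18.5·200.2500 = 3704.6250
edge 8: (6,34.5)→(4.5,6)  cross = 6·6 − 4.5·34.5 = -119.2500; (r_i+r_j)·cross = 10.5·-119.2500 = -1252.1250
Σcross = 762.2500 → A = |Σcross|/2 = 381.1250 mm²
Σ(r_i+r_j)·cross = 25439.7500 → first moment M = |Σ|/6 = 4239.9583
R_c = M/A = 4239.9583/381.1250 = 11.1248 mm
θ = 264° = 4.607669 rad
V = θ·R_c·A = 4.607669·11.1248·381.1250 = 19536.326 mm³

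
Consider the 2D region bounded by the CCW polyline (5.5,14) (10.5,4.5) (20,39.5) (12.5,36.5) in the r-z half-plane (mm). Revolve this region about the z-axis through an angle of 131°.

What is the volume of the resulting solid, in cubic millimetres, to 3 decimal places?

Profile (r,z), 4 vertices: (5.5,14) (10.5,4.5) (20,39.5) (12.5,36.5)
edge 0: (5.5,14)→(10.5,4.5)  cross = 5.5·4.5 − 10.5·14 = -122.2500; (r_i+r_j)·cross = 16·-122.2500 = -1956.0000
edge 1: (10.5,4.5)→(20,39.5)  cross = 10.5·39.5 − 20·4.5 = 324.7500; (r_i+r_j)·cross = 30.5·324.7500 = 9904.8750
edge 2: (20,39.5)→(12.5,36.5)  cross = 20·36.5 − 12.5·39.5 = 236.2500; (r_i+r_j)·cross = 32.5·236.2500 = 7678.1250
edge 3: (12.5,36.5)→(5.5,14)  cross = 12.5·14 − 5.5·36.5 = -25.7500; (r_i+r_j)·cross = 18·-25.7500 = -463.5000
Σcross = 413.0000 → A = |Σcross|/2 = 206.5000 mm²
Σ(r_i+r_j)·cross = 15163.5000 → first moment M = |Σ|/6 = 2527.2500
R_c = M/A = 2527.2500/206.5000 = 12.2385 mm
θ = 131° = 2.286381 rad
V = θ·R_c·A = 2.286381·12.2385·206.5000 = 5778.257 mm³

Volume = 5778.257 mm³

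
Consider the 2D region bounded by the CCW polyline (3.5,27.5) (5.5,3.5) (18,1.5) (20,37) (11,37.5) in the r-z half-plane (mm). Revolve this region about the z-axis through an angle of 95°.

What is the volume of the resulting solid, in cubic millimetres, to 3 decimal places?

Profile (r,z), 5 vertices: (3.5,27.5) (5.5,3.5) (18,1.5) (20,37) (11,37.5)
edge 0: (3.5,27.5)→(5.5,3.5)  cross = 3.5·3.5 − 5.5·27.5 = -139.0000; (r_i+r_j)·cross = 9·-139.0000 = -1251.0000
edge 1: (5.5,3.5)→(18,1.5)  cross = 5.5·1.5 − 18·3.5 = -54.7500; (r_i+r_j)·cross = 23.5·-54.7500 = -1286.6250
edge 2: (18,1.5)→(20,37)  cross = 18·37 − 20·1.5 = 636.0000; (r_i+r_j)·cross = 38·636.0000 = 24168.0000
edge 3: (20,37)→(11,37.5)  cross = 20·37.5 − 11·37 = 343.0000; (r_i+r_j)·cross = 31·343.0000 = 10633.0000
edge 4: (11,37.5)→(3.5,27.5)  cross = 11·27.5 − 3.5·37.5 = 171.2500; (r_i+r_j)·cross = 14.5·171.2500 = 2483.1250
Σcross = 956.5000 → A = |Σcross|/2 = 478.2500 mm²
Σ(r_i+r_j)·cross = 34746.5000 → first moment M = |Σ|/6 = 5791.0833
R_c = M/A = 5791.0833/478.2500 = 12.1089 mm
θ = 95° = 1.658063 rad
V = θ·R_c·A = 1.658063·12.1089·478.2500 = 9601.980 mm³

Volume = 9601.980 mm³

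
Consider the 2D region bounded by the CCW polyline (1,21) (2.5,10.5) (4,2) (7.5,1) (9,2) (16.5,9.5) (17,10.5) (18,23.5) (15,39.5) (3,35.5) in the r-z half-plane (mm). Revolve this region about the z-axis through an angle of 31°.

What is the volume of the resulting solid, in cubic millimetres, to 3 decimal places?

Profile (r,z), 10 vertices: (1,21) (2.5,10.5) (4,2) (7.5,1) (9,2) (16.5,9.5) (17,10.5) (18,23.5) (15,39.5) (3,35.5)
edge 0: (1,21)→(2.5,10.5)  cross = 1·10.5 − 2.5·21 = -42.0000; (r_i+r_j)·cross = 3.5·-42.0000 = -147.0000
edge 1: (2.5,10.5)→(4,2)  cross = 2.5·2 − 4·10.5 = -37.0000; (r_i+r_j)·cross = 6.5·-37.0000 = -240.5000
edge 2: (4,2)→(7.5,1)  cross = 4·1 − 7.5·2 = -11.0000; (r_i+r_j)·cross = 11.5·-11.0000 = -126.5000
edge 3: (7.5,1)→(9,2)  cross = 7.5·2 − 9·1 = 6.0000; (r_i+r_j)·cross = 16.5·6.0000 = 99.0000
edge 4: (9,2)→(16.5,9.5)  cross = 9·9.5 − 16.5·2 = 52.5000; (r_i+r_j)·cross = 25.5·52.5000 = 1338.7500
edge 5: (16.5,9.5)→(17,10.5)  cross = 16.5·10.5 − 17·9.5 = 11.7500; (r_i+r_j)·cross = 33.5·11.7500 = 393.6250
edge 6: (17,10.5)→(18,23.5)  cross = 17·23.5 − 18·10.5 = 210.5000; (r_i+r_j)·cross = 35·210.5000 = 7367.5000
edge 7: (18,23.5)→(15,39.5)  cross = 18·39.5 − 15·23.5 = 358.5000; (r_i+r_j)·cross = 33·358.5000 = 11830.5000
edge 8: (15,39.5)→(3,35.5)  cross = 15·35.5 − 3·39.5 = 414.0000; (r_i+r_j)·cross = 18·414.0000 = 7452.0000
edge 9: (3,35.5)→(1,21)  cross = 3·21 − 1·35.5 = 27.5000; (r_i+r_j)·cross = 4·27.5000 = 110.0000
Σcross = 990.7500 → A = |Σcross|/2 = 495.3750 mm²
Σ(r_i+r_j)·cross = 28077.3750 → first moment M = |Σ|/6 = 4679.5625
R_c = M/A = 4679.5625/495.3750 = 9.4465 mm
θ = 31° = 0.541052 rad
V = θ·R_c·A = 0.541052·9.4465·495.3750 = 2531.887 mm³

Volume = 2531.887 mm³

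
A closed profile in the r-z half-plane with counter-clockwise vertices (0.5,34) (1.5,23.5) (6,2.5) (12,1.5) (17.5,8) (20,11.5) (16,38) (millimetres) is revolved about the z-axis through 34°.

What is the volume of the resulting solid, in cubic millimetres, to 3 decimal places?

Volume = 3117.106 mm³

Profile (r,z), 7 vertices: (0.5,34) (1.5,23.5) (6,2.5) (12,1.5) (17.5,8) (20,11.5) (16,38)
edge 0: (0.5,34)→(1.5,23.5)  cross = 0.5·23.5 − 1.5·34 = -39.2500; (r_i+r_j)·cross = 2·-39.2500 = -78.5000
edge 1: (1.5,23.5)→(6,2.5)  cross = 1.5·2.5 − 6·23.5 = -137.2500; (r_i+r_j)·cross = 7.5·-137.2500 = -1029.3750
edge 2: (6,2.5)→(12,1.5)  cross = 6·1.5 − 12·2.5 = -21.0000; (r_i+r_j)·cross = 18·-21.0000 = -378.0000
edge 3: (12,1.5)→(17.5,8)  cross = 12·8 − 17.5·1.5 = 69.7500; (r_i+r_j)·cross = 29.5·69.7500 = 2057.6250
edge 4: (17.5,8)→(20,11.5)  cross = 17.5·11.5 − 20·8 = 41.2500; (r_i+r_j)·cross = 37.5·41.2500 = 1546.8750
edge 5: (20,11.5)→(16,38)  cross = 20·38 − 16·11.5 = 576.0000; (r_i+r_j)·cross = 36·576.0000 = 20736.0000
edge 6: (16,38)→(0.5,34)  cross = 16·34 − 0.5·38 = 525.0000; (r_i+r_j)·cross = 16.5·525.0000 = 8662.5000
Σcross = 1014.5000 → A = |Σcross|/2 = 507.2500 mm²
Σ(r_i+r_j)·cross = 31517.1250 → first moment M = |Σ|/6 = 5252.8542
R_c = M/A = 5252.8542/507.2500 = 10.3556 mm
θ = 34° = 0.593412 rad
V = θ·R_c·A = 0.593412·10.3556·507.2500 = 3117.106 mm³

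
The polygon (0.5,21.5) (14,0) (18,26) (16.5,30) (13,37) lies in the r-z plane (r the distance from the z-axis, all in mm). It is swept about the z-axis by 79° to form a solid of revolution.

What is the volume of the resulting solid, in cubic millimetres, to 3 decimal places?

Profile (r,z), 5 vertices: (0.5,21.5) (14,0) (18,26) (16.5,30) (13,37)
edge 0: (0.5,21.5)→(14,0)  cross = 0.5·0 − 14·21.5 = -301.0000; (r_i+r_j)·cross = 14.5·-301.0000 = -4364.5000
edge 1: (14,0)→(18,26)  cross = 14·26 − 18·0 = 364.0000; (r_i+r_j)·cross = 32·364.0000 = 11648.0000
edge 2: (18,26)→(16.5,30)  cross = 18·30 − 16.5·26 = 111.0000; (r_i+r_j)·cross = 34.5·111.0000 = 3829.5000
edge 3: (16.5,30)→(13,37)  cross = 16.5·37 − 13·30 = 220.5000; (r_i+r_j)·cross = 29.5·220.5000 = 6504.7500
edge 4: (13,37)→(0.5,21.5)  cross = 13·21.5 − 0.5·37 = 261.0000; (r_i+r_j)·cross = 13.5·261.0000 = 3523.5000
Σcross = 655.5000 → A = |Σcross|/2 = 327.7500 mm²
Σ(r_i+r_j)·cross = 21141.2500 → first moment M = |Σ|/6 = 3523.5417
R_c = M/A = 3523.5417/327.7500 = 10.7507 mm
θ = 79° = 1.378810 rad
V = θ·R_c·A = 1.378810·10.7507·327.7500 = 4858.295 mm³

Volume = 4858.295 mm³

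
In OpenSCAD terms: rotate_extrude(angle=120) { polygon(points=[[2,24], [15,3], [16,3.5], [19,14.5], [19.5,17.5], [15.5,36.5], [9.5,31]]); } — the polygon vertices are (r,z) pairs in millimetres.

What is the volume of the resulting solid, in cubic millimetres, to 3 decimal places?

Volume = 7853.851 mm³

Profile (r,z), 7 vertices: (2,24) (15,3) (16,3.5) (19,14.5) (19.5,17.5) (15.5,36.5) (9.5,31)
edge 0: (2,24)→(15,3)  cross = 2·3 − 15·24 = -354.0000; (r_i+r_j)·cross = 17·-354.0000 = -6018.0000
edge 1: (15,3)→(16,3.5)  cross = 15·3.5 − 16·3 = 4.5000; (r_i+r_j)·cross = 31·4.5000 = 139.5000
edge 2: (16,3.5)→(19,14.5)  cross = 16·14.5 − 19·3.5 = 165.5000; (r_i+r_j)·cross = 35·165.5000 = 5792.5000
edge 3: (19,14.5)→(19.5,17.5)  cross = 19·17.5 − 19.5·14.5 = 49.7500; (r_i+r_j)·cross = 38.5·49.7500 = 1915.3750
edge 4: (19.5,17.5)→(15.5,36.5)  cross = 19.5·36.5 − 15.5·17.5 = 440.5000; (r_i+r_j)·cross = 35·440.5000 = 15417.5000
edge 5: (15.5,36.5)→(9.5,31)  cross = 15.5·31 − 9.5·36.5 = 133.7500; (r_i+r_j)·cross = 25·133.7500 = 3343.7500
edge 6: (9.5,31)→(2,24)  cross = 9.5·24 − 2·31 = 166.0000; (r_i+r_j)·cross = 11.5·166.0000 = 1909.0000
Σcross = 606.0000 → A = |Σcross|/2 = 303.0000 mm²
Σ(r_i+r_j)·cross = 22499.6250 → first moment M = |Σ|/6 = 3749.9375
R_c = M/A = 3749.9375/303.0000 = 12.3760 mm
θ = 120° = 2.094395 rad
V = θ·R_c·A = 2.094395·12.3760·303.0000 = 7853.851 mm³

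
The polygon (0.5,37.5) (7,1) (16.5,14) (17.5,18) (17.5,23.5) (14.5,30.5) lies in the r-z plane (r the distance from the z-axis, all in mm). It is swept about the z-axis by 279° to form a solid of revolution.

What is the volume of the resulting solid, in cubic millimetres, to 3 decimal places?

Profile (r,z), 6 vertices: (0.5,37.5) (7,1) (16.5,14) (17.5,18) (17.5,23.5) (14.5,30.5)
edge 0: (0.5,37.5)→(7,1)  cross = 0.5·1 − 7·37.5 = -262.0000; (r_i+r_j)·cross = 7.5·-262.0000 = -1965.0000
edge 1: (7,1)→(16.5,14)  cross = 7·14 − 16.5·1 = 81.5000; (r_i+r_j)·cross = 23.5·81.5000 = 1915.2500
edge 2: (16.5,14)→(17.5,18)  cross = 16.5·18 − 17.5·14 = 52.0000; (r_i+r_j)·cross = 34·52.0000 = 1768.0000
edge 3: (17.5,18)→(17.5,23.5)  cross = 17.5·23.5 − 17.5·18 = 96.2500; (r_i+r_j)·cross = 35·96.2500 = 3368.7500
edge 4: (17.5,23.5)→(14.5,30.5)  cross = 17.5·30.5 − 14.5·23.5 = 193.0000; (r_i+r_j)·cross = 32·193.0000 = 6176.0000
edge 5: (14.5,30.5)→(0.5,37.5)  cross = 14.5·37.5 − 0.5·30.5 = 528.5000; (r_i+r_j)·cross = 15·528.5000 = 7927.5000
Σcross = 689.2500 → A = |Σcross|/2 = 344.6250 mm²
Σ(r_i+r_j)·cross = 19190.5000 → first moment M = |Σ|/6 = 3198.4167
R_c = M/A = 3198.4167/344.6250 = 9.2809 mm
θ = 279° = 4.869469 rad
V = θ·R_c·A = 4.869469·9.2809·344.6250 = 15574.590 mm³

Volume = 15574.590 mm³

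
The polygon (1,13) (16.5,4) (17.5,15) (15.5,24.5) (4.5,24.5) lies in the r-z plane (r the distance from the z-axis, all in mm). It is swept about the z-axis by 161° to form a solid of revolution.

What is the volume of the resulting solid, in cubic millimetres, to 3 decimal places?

Profile (r,z), 5 vertices: (1,13) (16.5,4) (17.5,15) (15.5,24.5) (4.5,24.5)
edge 0: (1,13)→(16.5,4)  cross = 1·4 − 16.5·13 = -210.5000; (r_i+r_j)·cross = 17.5·-210.5000 = -3683.7500
edge 1: (16.5,4)→(17.5,15)  cross = 16.5·15 − 17.5·4 = 177.5000; (r_i+r_j)·cross = 34·177.5000 = 6035.0000
edge 2: (17.5,15)→(15.5,24.5)  cross = 17.5·24.5 − 15.5·15 = 196.2500; (r_i+r_j)·cross = 33·196.2500 = 6476.2500
edge 3: (15.5,24.5)→(4.5,24.5)  cross = 15.5·24.5 − 4.5·24.5 = 269.5000; (r_i+r_j)·cross = 20·269.5000 = 5390.0000
edge 4: (4.5,24.5)→(1,13)  cross = 4.5·13 − 1·24.5 = 34.0000; (r_i+r_j)·cross = 5.5·34.0000 = 187.0000
Σcross = 466.7500 → A = |Σcross|/2 = 233.3750 mm²
Σ(r_i+r_j)·cross = 14404.5000 → first moment M = |Σ|/6 = 2400.7500
R_c = M/A = 2400.7500/233.3750 = 10.2871 mm
θ = 161° = 2.809980 rad
V = θ·R_c·A = 2.809980·10.2871·233.3750 = 6746.060 mm³

Volume = 6746.060 mm³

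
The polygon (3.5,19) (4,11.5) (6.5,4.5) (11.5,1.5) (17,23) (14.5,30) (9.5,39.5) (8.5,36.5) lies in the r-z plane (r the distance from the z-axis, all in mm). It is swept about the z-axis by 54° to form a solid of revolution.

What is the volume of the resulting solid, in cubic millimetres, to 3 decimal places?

Profile (r,z), 8 vertices: (3.5,19) (4,11.5) (6.5,4.5) (11.5,1.5) (17,23) (14.5,30) (9.5,39.5) (8.5,36.5)
edge 0: (3.5,19)→(4,11.5)  cross = 3.5·11.5 − 4·19 = -35.7500; (r_i+r_j)·cross = 7.5·-35.7500 = -268.1250
edge 1: (4,11.5)→(6.5,4.5)  cross = 4·4.5 − 6.5·11.5 = -56.7500; (r_i+r_j)·cross = 10.5·-56.7500 = -595.8750
edge 2: (6.5,4.5)→(11.5,1.5)  cross = 6.5·1.5 − 11.5·4.5 = -42.0000; (r_i+r_j)·cross = 18·-42.0000 = -756.0000
edge 3: (11.5,1.5)→(17,23)  cross = 11.5·23 − 17·1.5 = 239.0000; (r_i+r_j)·cross = 28.5·239.0000 = 6811.5000
edge 4: (17,23)→(14.5,30)  cross = 17·30 − 14.5·23 = 176.5000; (r_i+r_j)·cross = 31.5·176.5000 = 5559.7500
edge 5: (14.5,30)→(9.5,39.5)  cross = 14.5·39.5 − 9.5·30 = 287.7500; (r_i+r_j)·cross = 24·287.7500 = 6906.0000
edge 6: (9.5,39.5)→(8.5,36.5)  cross = 9.5·36.5 − 8.5·39.5 = 11.0000; (r_i+r_j)·cross = 18·11.0000 = 198.0000
edge 7: (8.5,36.5)→(3.5,19)  cross = 8.5·19 − 3.5·36.5 = 33.7500; (r_i+r_j)·cross = 12·33.7500 = 405.0000
Σcross = 613.5000 → A = |Σcross|/2 = 306.7500 mm²
Σ(r_i+r_j)·cross = 18260.2500 → first moment M = |Σ|/6 = 3043.3750
R_c = M/A = 3043.3750/306.7500 = 9.9214 mm
θ = 54° = 0.942478 rad
V = θ·R_c·A = 0.942478·9.9214·306.7500 = 2868.313 mm³

Volume = 2868.313 mm³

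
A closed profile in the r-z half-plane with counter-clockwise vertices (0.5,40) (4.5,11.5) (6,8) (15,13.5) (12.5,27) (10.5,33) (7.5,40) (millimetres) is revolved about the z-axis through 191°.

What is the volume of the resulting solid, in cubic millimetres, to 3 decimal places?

Volume = 7096.148 mm³

Profile (r,z), 7 vertices: (0.5,40) (4.5,11.5) (6,8) (15,13.5) (12.5,27) (10.5,33) (7.5,40)
edge 0: (0.5,40)→(4.5,11.5)  cross = 0.5·11.5 − 4.5·40 = -174.2500; (r_i+r_j)·cross = 5·-174.2500 = -871.2500
edge 1: (4.5,11.5)→(6,8)  cross = 4.5·8 − 6·11.5 = -33.0000; (r_i+r_j)·cross = 10.5·-33.0000 = -346.5000
edge 2: (6,8)→(15,13.5)  cross = 6·13.5 − 15·8 = -39.0000; (r_i+r_j)·cross = 21·-39.0000 = -819.0000
edge 3: (15,13.5)→(12.5,27)  cross = 15·27 − 12.5·13.5 = 236.2500; (r_i+r_j)·cross = 27.5·236.2500 = 6496.8750
edge 4: (12.5,27)→(10.5,33)  cross = 12.5·33 − 10.5·27 = 129.0000; (r_i+r_j)·cross = 23·129.0000 = 2967.0000
edge 5: (10.5,33)→(7.5,40)  cross = 10.5·40 − 7.5·33 = 172.5000; (r_i+r_j)·cross = 18·172.5000 = 3105.0000
edge 6: (7.5,40)→(0.5,40)  cross = 7.5·40 − 0.5·40 = 280.0000; (r_i+r_j)·cross = 8·280.0000 = 2240.0000
Σcross = 571.5000 → A = |Σcross|/2 = 285.7500 mm²
Σ(r_i+r_j)·cross = 12772.1250 → first moment M = |Σ|/6 = 2128.6875
R_c = M/A = 2128.6875/285.7500 = 7.4495 mm
θ = 191° = 3.333579 rad
V = θ·R_c·A = 3.333579·7.4495·285.7500 = 7096.148 mm³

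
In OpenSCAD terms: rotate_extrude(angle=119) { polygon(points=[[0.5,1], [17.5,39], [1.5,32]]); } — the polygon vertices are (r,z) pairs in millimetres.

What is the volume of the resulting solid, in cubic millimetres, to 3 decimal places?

Volume = 3300.780 mm³

Profile (r,z), 3 vertices: (0.5,1) (17.5,39) (1.5,32)
edge 0: (0.5,1)→(17.5,39)  cross = 0.5·39 − 17.5·1 = 2.0000; (r_i+r_j)·cross = 18·2.0000 = 36.0000
edge 1: (17.5,39)→(1.5,32)  cross = 17.5·32 − 1.5·39 = 501.5000; (r_i+r_j)·cross = 19·501.5000 = 9528.5000
edge 2: (1.5,32)→(0.5,1)  cross = 1.5·1 − 0.5·32 = -14.5000; (r_i+r_j)·cross = 2·-14.5000 = -29.0000
Σcross = 489.0000 → A = |Σcross|/2 = 244.5000 mm²
Σ(r_i+r_j)·cross = 9535.5000 → first moment M = |Σ|/6 = 1589.2500
R_c = M/A = 1589.2500/244.5000 = 6.5000 mm
θ = 119° = 2.076942 rad
V = θ·R_c·A = 2.076942·6.5000·244.5000 = 3300.780 mm³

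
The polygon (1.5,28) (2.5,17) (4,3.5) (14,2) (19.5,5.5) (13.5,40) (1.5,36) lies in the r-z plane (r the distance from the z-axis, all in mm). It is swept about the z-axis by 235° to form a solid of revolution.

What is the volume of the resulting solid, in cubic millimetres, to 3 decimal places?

Volume = 20244.865 mm³

Profile (r,z), 7 vertices: (1.5,28) (2.5,17) (4,3.5) (14,2) (19.5,5.5) (13.5,40) (1.5,36)
edge 0: (1.5,28)→(2.5,17)  cross = 1.5·17 − 2.5·28 = -44.5000; (r_i+r_j)·cross = 4·-44.5000 = -178.0000
edge 1: (2.5,17)→(4,3.5)  cross = 2.5·3.5 − 4·17 = -59.2500; (r_i+r_j)·cross = 6.5·-59.2500 = -385.1250
edge 2: (4,3.5)→(14,2)  cross = 4·2 − 14·3.5 = -41.0000; (r_i+r_j)·cross = 18·-41.0000 = -738.0000
edge 3: (14,2)→(19.5,5.5)  cross = 14·5.5 − 19.5·2 = 38.0000; (r_i+r_j)·cross = 33.5·38.0000 = 1273.0000
edge 4: (19.5,5.5)→(13.5,40)  cross = 19.5·40 − 13.5·5.5 = 705.7500; (r_i+r_j)·cross = 33·705.7500 = 23289.7500
edge 5: (13.5,40)→(1.5,36)  cross = 13.5·36 − 1.5·40 = 426.0000; (r_i+r_j)·cross = 15·426.0000 = 6390.0000
edge 6: (1.5,36)→(1.5,28)  cross = 1.5·28 − 1.5·36 = -12.0000; (r_i+r_j)·cross = 3·-12.0000 = -36.0000
Σcross = 1013.0000 → A = |Σcross|/2 = 506.5000 mm²
Σ(r_i+r_j)·cross = 29615.6250 → first moment M = |Σ|/6 = 4935.9375
R_c = M/A = 4935.9375/506.5000 = 9.7452 mm
θ = 235° = 4.101524 rad
V = θ·R_c·A = 4.101524·9.7452·506.5000 = 20244.865 mm³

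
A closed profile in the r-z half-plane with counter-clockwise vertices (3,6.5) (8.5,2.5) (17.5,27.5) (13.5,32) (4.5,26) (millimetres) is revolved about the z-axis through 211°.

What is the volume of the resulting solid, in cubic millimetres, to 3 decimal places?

Profile (r,z), 5 vertices: (3,6.5) (8.5,2.5) (17.5,27.5) (13.5,32) (4.5,26)
edge 0: (3,6.5)→(8.5,2.5)  cross = 3·2.5 − 8.5·6.5 = -47.7500; (r_i+r_j)·cross = 11.5·-47.7500 = -549.1250
edge 1: (8.5,2.5)→(17.5,27.5)  cross = 8.5·27.5 − 17.5·2.5 = 190.0000; (r_i+r_j)·cross = 26·190.0000 = 4940.0000
edge 2: (17.5,27.5)→(13.5,32)  cross = 17.5·32 − 13.5·27.5 = 188.7500; (r_i+r_j)·cross = 31·188.7500 = 5851.2500
edge 3: (13.5,32)→(4.5,26)  cross = 13.5·26 − 4.5·32 = 207.0000; (r_i+r_j)·cross = 18·207.0000 = 3726.0000
edge 4: (4.5,26)→(3,6.5)  cross = 4.5·6.5 − 3·26 = -48.7500; (r_i+r_j)·cross = 7.5·-48.7500 = -365.6250
Σcross = 489.2500 → A = |Σcross|/2 = 244.6250 mm²
Σ(r_i+r_j)·cross = 13602.5000 → first moment M = |Σ|/6 = 2267.0833
R_c = M/A = 2267.0833/244.6250 = 9.2676 mm
θ = 211° = 3.682645 rad
V = θ·R_c·A = 3.682645·9.2676·244.6250 = 8348.862 mm³

Volume = 8348.862 mm³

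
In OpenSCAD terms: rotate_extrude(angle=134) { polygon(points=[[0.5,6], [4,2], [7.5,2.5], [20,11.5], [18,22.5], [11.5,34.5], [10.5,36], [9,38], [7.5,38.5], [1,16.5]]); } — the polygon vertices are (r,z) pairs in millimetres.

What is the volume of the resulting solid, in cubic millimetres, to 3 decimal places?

Profile (r,z), 10 vertices: (0.5,6) (4,2) (7.5,2.5) (20,11.5) (18,22.5) (11.5,34.5) (10.5,36) (9,38) (7.5,38.5) (1,16.5)
edge 0: (0.5,6)→(4,2)  cross = 0.5·2 − 4·6 = -23.0000; (r_i+r_j)·cross = 4.5·-23.0000 = -103.5000
edge 1: (4,2)→(7.5,2.5)  cross = 4·2.5 − 7.5·2 = -5.0000; (r_i+r_j)·cross = 11.5·-5.0000 = -57.5000
edge 2: (7.5,2.5)→(20,11.5)  cross = 7.5·11.5 − 20·2.5 = 36.2500; (r_i+r_j)·cross = 27.5·36.2500 = 996.8750
edge 3: (20,11.5)→(18,22.5)  cross = 20·22.5 − 18·11.5 = 243.0000; (r_i+r_j)·cross = 38·243.0000 = 9234.0000
edge 4: (18,22.5)→(11.5,34.5)  cross = 18·34.5 − 11.5·22.5 = 362.2500; (r_i+r_j)·cross = 29.5·362.2500 = 10686.3750
edge 5: (11.5,34.5)→(10.5,36)  cross = 11.5·36 − 10.5·34.5 = 51.7500; (r_i+r_j)·cross = 22·51.7500 = 1138.5000
edge 6: (10.5,36)→(9,38)  cross = 10.5·38 − 9·36 = 75.0000; (r_i+r_j)·cross = 19.5·75.0000 = 1462.5000
edge 7: (9,38)→(7.5,38.5)  cross = 9·38.5 − 7.5·38 = 61.5000; (r_i+r_j)·cross = 16.5·61.5000 = 1014.7500
edge 8: (7.5,38.5)→(1,16.5)  cross = 7.5·16.5 − 1·38.5 = 85.2500; (r_i+r_j)·cross = 8.5·85.2500 = 724.6250
edge 9: (1,16.5)→(0.5,6)  cross = 1·6 − 0.5·16.5 = -2.2500; (r_i+r_j)·cross = 1.5·-2.2500 = -3.3750
Σcross = 884.7500 → A = |Σcross|/2 = 442.3750 mm²
Σ(r_i+r_j)·cross = 25093.2500 → first moment M = |Σ|/6 = 4182.2083
R_c = M/A = 4182.2083/442.3750 = 9.4540 mm
θ = 134° = 2.338741 rad
V = θ·R_c·A = 2.338741·9.4540·442.3750 = 9781.103 mm³

Volume = 9781.103 mm³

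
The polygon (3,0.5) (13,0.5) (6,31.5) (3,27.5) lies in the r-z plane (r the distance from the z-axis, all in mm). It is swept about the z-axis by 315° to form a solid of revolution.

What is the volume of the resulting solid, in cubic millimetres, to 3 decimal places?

Volume = 7139.793 mm³

Profile (r,z), 4 vertices: (3,0.5) (13,0.5) (6,31.5) (3,27.5)
edge 0: (3,0.5)→(13,0.5)  cross = 3·0.5 − 13·0.5 = -5.0000; (r_i+r_j)·cross = 16·-5.0000 = -80.0000
edge 1: (13,0.5)→(6,31.5)  cross = 13·31.5 − 6·0.5 = 406.5000; (r_i+r_j)·cross = 19·406.5000 = 7723.5000
edge 2: (6,31.5)→(3,27.5)  cross = 6·27.5 − 3·31.5 = 70.5000; (r_i+r_j)·cross = 9·70.5000 = 634.5000
edge 3: (3,27.5)→(3,0.5)  cross = 3·0.5 − 3·27.5 = -81.0000; (r_i+r_j)·cross = 6·-81.0000 = -486.0000
Σcross = 391.0000 → A = |Σcross|/2 = 195.5000 mm²
Σ(r_i+r_j)·cross = 7792.0000 → first moment M = |Σ|/6 = 1298.6667
R_c = M/A = 1298.6667/195.5000 = 6.6428 mm
θ = 315° = 5.497787 rad
V = θ·R_c·A = 5.497787·6.6428·195.5000 = 7139.793 mm³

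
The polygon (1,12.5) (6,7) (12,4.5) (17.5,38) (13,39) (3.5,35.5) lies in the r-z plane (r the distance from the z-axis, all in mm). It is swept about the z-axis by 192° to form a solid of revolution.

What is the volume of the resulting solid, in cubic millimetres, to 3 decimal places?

Profile (r,z), 6 vertices: (1,12.5) (6,7) (12,4.5) (17.5,38) (13,39) (3.5,35.5)
edge 0: (1,12.5)→(6,7)  cross = 1·7 − 6·12.5 = -68.0000; (r_i+r_j)·cross = 7·-68.0000 = -476.0000
edge 1: (6,7)→(12,4.5)  cross = 6·4.5 − 12·7 = -57.0000; (r_i+r_j)·cross = 18·-57.0000 = -1026.0000
edge 2: (12,4.5)→(17.5,38)  cross = 12·38 − 17.5·4.5 = 377.2500; (r_i+r_j)·cross = 29.5·377.2500 = 11128.8750
edge 3: (17.5,38)→(13,39)  cross = 17.5·39 − 13·38 = 188.5000; (r_i+r_j)·cross = 30.5·188.5000 = 5749.2500
edge 4: (13,39)→(3.5,35.5)  cross = 13·35.5 − 3.5·39 = 325.0000; (r_i+r_j)·cross = 16.5·325.0000 = 5362.5000
edge 5: (3.5,35.5)→(1,12.5)  cross = 3.5·12.5 − 1·35.5 = 8.2500; (r_i+r_j)·cross = 4.5·8.2500 = 37.1250
Σcross = 774.0000 → A = |Σcross|/2 = 387.0000 mm²
Σ(r_i+r_j)·cross = 20775.7500 → first moment M = |Σ|/6 = 3462.6250
R_c = M/A = 3462.6250/387.0000 = 8.9474 mm
θ = 192° = 3.351032 rad
V = θ·R_c·A = 3.351032·8.9474·387.0000 = 11603.368 mm³

Volume = 11603.368 mm³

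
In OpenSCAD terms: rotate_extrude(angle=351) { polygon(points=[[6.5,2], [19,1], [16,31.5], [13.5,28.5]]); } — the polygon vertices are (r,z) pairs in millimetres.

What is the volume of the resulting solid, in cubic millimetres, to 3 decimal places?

Volume = 17690.534 mm³

Profile (r,z), 4 vertices: (6.5,2) (19,1) (16,31.5) (13.5,28.5)
edge 0: (6.5,2)→(19,1)  cross = 6.5·1 − 19·2 = -31.5000; (r_i+r_j)·cross = 25.5·-31.5000 = -803.2500
edge 1: (19,1)→(16,31.5)  cross = 19·31.5 − 16·1 = 582.5000; (r_i+r_j)·cross = 35·582.5000 = 20387.5000
edge 2: (16,31.5)→(13.5,28.5)  cross = 16·28.5 − 13.5·31.5 = 30.7500; (r_i+r_j)·cross = 29.5·30.7500 = 907.1250
edge 3: (13.5,28.5)→(6.5,2)  cross = 13.5·2 − 6.5·28.5 = -158.2500; (r_i+r_j)·cross = 20·-158.2500 = -3165.0000
Σcross = 423.5000 → A = |Σcross|/2 = 211.7500 mm²
Σ(r_i+r_j)·cross = 17326.3750 → first moment M = |Σ|/6 = 2887.7292
R_c = M/A = 2887.7292/211.7500 = 13.6374 mm
θ = 351° = 6.126106 rad
V = θ·R_c·A = 6.126106·13.6374·211.7500 = 17690.534 mm³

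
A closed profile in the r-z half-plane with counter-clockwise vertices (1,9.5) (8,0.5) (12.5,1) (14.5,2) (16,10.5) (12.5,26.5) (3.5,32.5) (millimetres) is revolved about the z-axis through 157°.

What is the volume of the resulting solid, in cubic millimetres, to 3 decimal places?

Volume = 7613.211 mm³

Profile (r,z), 7 vertices: (1,9.5) (8,0.5) (12.5,1) (14.5,2) (16,10.5) (12.5,26.5) (3.5,32.5)
edge 0: (1,9.5)→(8,0.5)  cross = 1·0.5 − 8·9.5 = -75.5000; (r_i+r_j)·cross = 9·-75.5000 = -679.5000
edge 1: (8,0.5)→(12.5,1)  cross = 8·1 − 12.5·0.5 = 1.7500; (r_i+r_j)·cross = 20.5·1.7500 = 35.8750
edge 2: (12.5,1)→(14.5,2)  cross = 12.5·2 − 14.5·1 = 10.5000; (r_i+r_j)·cross = 27·10.5000 = 283.5000
edge 3: (14.5,2)→(16,10.5)  cross = 14.5·10.5 − 16·2 = 120.2500; (r_i+r_j)·cross = 30.5·120.2500 = 3667.6250
edge 4: (16,10.5)→(12.5,26.5)  cross = 16·26.5 − 12.5·10.5 = 292.7500; (r_i+r_j)·cross = 28.5·292.7500 = 8343.3750
edge 5: (12.5,26.5)→(3.5,32.5)  cross = 12.5·32.5 − 3.5·26.5 = 313.5000; (r_i+r_j)·cross = 16·313.5000 = 5016.0000
edge 6: (3.5,32.5)→(1,9.5)  cross = 3.5·9.5 − 1·32.5 = 0.7500; (r_i+r_j)·cross = 4.5·0.7500 = 3.3750
Σcross = 664.0000 → A = |Σcross|/2 = 332.0000 mm²
Σ(r_i+r_j)·cross = 16670.2500 → first moment M = |Σ|/6 = 2778.3750
R_c = M/A = 2778.3750/332.0000 = 8.3686 mm
θ = 157° = 2.740167 rad
V = θ·R_c·A = 2.740167·8.3686·332.0000 = 7613.211 mm³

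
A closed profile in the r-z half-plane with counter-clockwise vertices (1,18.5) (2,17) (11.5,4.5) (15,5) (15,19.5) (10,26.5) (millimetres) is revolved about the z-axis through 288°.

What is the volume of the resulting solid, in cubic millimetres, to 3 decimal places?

Volume = 8786.616 mm³

Profile (r,z), 6 vertices: (1,18.5) (2,17) (11.5,4.5) (15,5) (15,19.5) (10,26.5)
edge 0: (1,18.5)→(2,17)  cross = 1·17 − 2·18.5 = -20.0000; (r_i+r_j)·cross = 3·-20.0000 = -60.0000
edge 1: (2,17)→(11.5,4.5)  cross = 2·4.5 − 11.5·17 = -186.5000; (r_i+r_j)·cross = 13.5·-186.5000 = -2517.7500
edge 2: (11.5,4.5)→(15,5)  cross = 11.5·5 − 15·4.5 = -10.0000; (r_i+r_j)·cross = 26.5·-10.0000 = -265.0000
edge 3: (15,5)→(15,19.5)  cross = 15·19.5 − 15·5 = 217.5000; (r_i+r_j)·cross = 30·217.5000 = 6525.0000
edge 4: (15,19.5)→(10,26.5)  cross = 15·26.5 − 10·19.5 = 202.5000; (r_i+r_j)·cross = 25·202.5000 = 5062.5000
edge 5: (10,26.5)→(1,18.5)  cross = 10·18.5 − 1·26.5 = 158.5000; (r_i+r_j)·cross = 11·158.5000 = 1743.5000
Σcross = 362.0000 → A = |Σcross|/2 = 181.0000 mm²
Σ(r_i+r_j)·cross = 10488.2500 → first moment M = |Σ|/6 = 1748.0417
R_c = M/A = 1748.0417/181.0000 = 9.6577 mm
θ = 288° = 5.026548 rad
V = θ·R_c·A = 5.026548·9.6577·181.0000 = 8786.616 mm³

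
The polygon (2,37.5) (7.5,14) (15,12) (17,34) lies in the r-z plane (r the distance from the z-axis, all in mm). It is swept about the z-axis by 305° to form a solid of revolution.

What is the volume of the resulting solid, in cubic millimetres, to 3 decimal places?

Volume = 13757.618 mm³

Profile (r,z), 4 vertices: (2,37.5) (7.5,14) (15,12) (17,34)
edge 0: (2,37.5)→(7.5,14)  cross = 2·14 − 7.5·37.5 = -253.2500; (r_i+r_j)·cross = 9.5·-253.2500 = -2405.8750
edge 1: (7.5,14)→(15,12)  cross = 7.5·12 − 15·14 = -120.0000; (r_i+r_j)·cross = 22.5·-120.0000 = -2700.0000
edge 2: (15,12)→(17,34)  cross = 15·34 − 17·12 = 306.0000; (r_i+r_j)·cross = 32·306.0000 = 9792.0000
edge 3: (17,34)→(2,37.5)  cross = 17·37.5 − 2·34 = 569.5000; (r_i+r_j)·cross = 19·569.5000 = 10820.5000
Σcross = 502.2500 → A = |Σcross|/2 = 251.1250 mm²
Σ(r_i+r_j)·cross = 15506.6250 → first moment M = |Σ|/6 = 2584.4375
R_c = M/A = 2584.4375/251.1250 = 10.2914 mm
θ = 305° = 5.323254 rad
V = θ·R_c·A = 5.323254·10.2914·251.1250 = 13757.618 mm³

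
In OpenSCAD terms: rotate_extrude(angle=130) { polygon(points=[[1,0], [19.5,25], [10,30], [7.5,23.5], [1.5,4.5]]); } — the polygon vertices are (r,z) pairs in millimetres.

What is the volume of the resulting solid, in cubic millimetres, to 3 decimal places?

Volume = 3987.736 mm³

Profile (r,z), 5 vertices: (1,0) (19.5,25) (10,30) (7.5,23.5) (1.5,4.5)
edge 0: (1,0)→(19.5,25)  cross = 1·25 − 19.5·0 = 25.0000; (r_i+r_j)·cross = 20.5·25.0000 = 512.5000
edge 1: (19.5,25)→(10,30)  cross = 19.5·30 − 10·25 = 335.0000; (r_i+r_j)·cross = 29.5·335.0000 = 9882.5000
edge 2: (10,30)→(7.5,23.5)  cross = 10·23.5 − 7.5·30 = 10.0000; (r_i+r_j)·cross = 17.5·10.0000 = 175.0000
edge 3: (7.5,23.5)→(1.5,4.5)  cross = 7.5·4.5 − 1.5·23.5 = -1.5000; (r_i+r_j)·cross = 9·-1.5000 = -13.5000
edge 4: (1.5,4.5)→(1,0)  cross = 1.5·0 − 1·4.5 = -4.5000; (r_i+r_j)·cross = 2.5·-4.5000 = -11.2500
Σcross = 364.0000 → A = |Σcross|/2 = 182.0000 mm²
Σ(r_i+r_j)·cross = 10545.2500 → first moment M = |Σ|/6 = 1757.5417
R_c = M/A = 1757.5417/182.0000 = 9.6568 mm
θ = 130° = 2.268928 rad
V = θ·R_c·A = 2.268928·9.6568·182.0000 = 3987.736 mm³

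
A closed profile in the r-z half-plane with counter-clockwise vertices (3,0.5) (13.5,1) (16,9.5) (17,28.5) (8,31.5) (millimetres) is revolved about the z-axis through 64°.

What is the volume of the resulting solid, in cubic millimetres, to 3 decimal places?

Volume = 3660.072 mm³

Profile (r,z), 5 vertices: (3,0.5) (13.5,1) (16,9.5) (17,28.5) (8,31.5)
edge 0: (3,0.5)→(13.5,1)  cross = 3·1 − 13.5·0.5 = -3.7500; (r_i+r_j)·cross = 16.5·-3.7500 = -61.8750
edge 1: (13.5,1)→(16,9.5)  cross = 13.5·9.5 − 16·1 = 112.2500; (r_i+r_j)·cross = 29.5·112.2500 = 3311.3750
edge 2: (16,9.5)→(17,28.5)  cross = 16·28.5 − 17·9.5 = 294.5000; (r_i+r_j)·cross = 33·294.5000 = 9718.5000
edge 3: (17,28.5)→(8,31.5)  cross = 17·31.5 − 8·28.5 = 307.5000; (r_i+r_j)·cross = 25·307.5000 = 7687.5000
edge 4: (8,31.5)→(3,0.5)  cross = 8·0.5 − 3·31.5 = -90.5000; (r_i+r_j)·cross = 11·-90.5000 = -995.5000
Σcross = 620.0000 → A = |Σcross|/2 = 310.0000 mm²
Σ(r_i+r_j)·cross = 19660.0000 → first moment M = |Σ|/6 = 3276.6667
R_c = M/A = 3276.6667/310.0000 = 10.5699 mm
θ = 64° = 1.117011 rad
V = θ·R_c·A = 1.117011·10.5699·310.0000 = 3660.072 mm³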